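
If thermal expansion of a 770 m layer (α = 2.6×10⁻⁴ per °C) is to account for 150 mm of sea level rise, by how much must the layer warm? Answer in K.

0.749 K

ΔT = Δh/(αH) = 0.15 / (2.6×10⁻⁴ × 770) ≈ 0.7493 K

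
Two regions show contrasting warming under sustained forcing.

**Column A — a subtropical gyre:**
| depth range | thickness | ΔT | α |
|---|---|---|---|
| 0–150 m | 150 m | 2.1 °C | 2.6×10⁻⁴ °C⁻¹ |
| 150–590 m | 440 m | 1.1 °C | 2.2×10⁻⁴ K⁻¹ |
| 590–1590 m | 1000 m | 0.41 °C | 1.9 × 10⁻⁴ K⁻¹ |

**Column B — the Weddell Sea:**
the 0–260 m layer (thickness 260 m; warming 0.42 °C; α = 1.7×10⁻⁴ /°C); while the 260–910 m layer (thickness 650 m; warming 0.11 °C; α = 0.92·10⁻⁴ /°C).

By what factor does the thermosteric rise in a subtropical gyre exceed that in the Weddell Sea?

a factor of 10.6

A 2.1 × 2.6×10⁻⁴ × 150 = 0.08190 m
A 150–590 m: 1.1 × 2.2×10⁻⁴ × 440 = 0.10648 m
A Layer 3: 0.41 × 1000 × 1.9×10⁻⁴ = 0.07790 m
A total: 0.26628 m
B 260 × 1.7×10⁻⁴ × 0.42 = 0.018564 m
B 0.11 × 650 × 0.92×10⁻⁴ = 0.006578 m
B total: 0.025142 m
Ratio: 0.26628 / 0.025142 ≈ 10.59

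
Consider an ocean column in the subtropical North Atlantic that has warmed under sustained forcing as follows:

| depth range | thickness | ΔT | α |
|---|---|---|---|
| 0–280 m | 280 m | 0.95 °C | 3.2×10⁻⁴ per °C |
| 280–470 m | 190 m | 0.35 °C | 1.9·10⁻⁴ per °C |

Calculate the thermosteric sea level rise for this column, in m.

0–280 m: 280 × 0.95 × 3.2×10⁻⁴ = 0.08512 m
280–470 m: 0.35 × 1.9×10⁻⁴ × 190 = 0.012635 m
Δh = 0.08512 + 0.012635 = 0.097755 m

Δh ≈ 0.098 m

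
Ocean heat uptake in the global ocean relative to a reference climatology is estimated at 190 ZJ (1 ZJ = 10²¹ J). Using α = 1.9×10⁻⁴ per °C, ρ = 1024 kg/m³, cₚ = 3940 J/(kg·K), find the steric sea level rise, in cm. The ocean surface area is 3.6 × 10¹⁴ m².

Per unit area: Q = 190×10²¹ / (3.6×10¹⁴) ≈ 5.278×10⁸ J/m²
Δh = αQ/(ρcₚ) = 1.9×10⁻⁴ × 5.278×10⁸ / (1024 × 3940) ≈ 0.024856 m

2.49 cm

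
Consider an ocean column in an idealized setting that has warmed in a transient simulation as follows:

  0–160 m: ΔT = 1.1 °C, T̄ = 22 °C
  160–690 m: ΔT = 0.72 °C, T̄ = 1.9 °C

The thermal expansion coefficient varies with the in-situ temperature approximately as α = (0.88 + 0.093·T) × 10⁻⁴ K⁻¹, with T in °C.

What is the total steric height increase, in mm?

91.8 mm

Layer 1: α = (0.88 + 0.093×22)×10⁻⁴ = 2.926×10⁻⁴ K⁻¹
Layer 2: α = (0.88 + 0.093×1.9)×10⁻⁴ = 1.0567×10⁻⁴ K⁻¹
0–160 m: 2.926×10⁻⁴ × 1.1 × 160 = 0.0514976 m
160–690 m: 0.72 × 1.0567×10⁻⁴ × 530 = 0.040323672 m
Δh = 0.0514976 + 0.040323672 = 0.091821272 m ≈ 91.8 mm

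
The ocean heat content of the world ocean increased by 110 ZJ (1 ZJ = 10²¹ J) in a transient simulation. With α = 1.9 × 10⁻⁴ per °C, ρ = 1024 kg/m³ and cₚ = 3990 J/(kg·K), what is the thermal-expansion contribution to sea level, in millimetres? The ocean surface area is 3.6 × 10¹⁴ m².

14 mm of thermosteric rise

Per unit area: Q = 110×10²¹ / (3.6×10¹⁴) ≈ 3.056×10⁸ J/m²
Δh = αQ/(ρcₚ) = 1.9×10⁻⁴ × 3.056×10⁸ / (1024 × 3990) ≈ 0.014211 m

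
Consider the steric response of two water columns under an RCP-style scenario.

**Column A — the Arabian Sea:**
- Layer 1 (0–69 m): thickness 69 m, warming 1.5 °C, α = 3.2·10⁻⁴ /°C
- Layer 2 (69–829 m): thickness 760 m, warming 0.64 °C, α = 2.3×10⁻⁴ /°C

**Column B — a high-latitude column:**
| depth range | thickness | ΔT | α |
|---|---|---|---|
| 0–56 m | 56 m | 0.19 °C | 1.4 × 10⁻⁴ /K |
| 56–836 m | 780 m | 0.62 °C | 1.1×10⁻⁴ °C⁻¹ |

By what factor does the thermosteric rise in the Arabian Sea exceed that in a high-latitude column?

A 1.5 × 69 × 3.2×10⁻⁴ = 0.03312 m
A Layer 2: 0.64 × 2.3×10⁻⁴ × 760 = 0.111872 m
A total: 0.144992 m
B Layer 1: 1.4×10⁻⁴ × 0.19 × 56 = 0.0014896 m
B Layer 2: 1.1×10⁻⁴ × 780 × 0.62 = 0.053196 m
B total: 0.0546856 m
Ratio: 0.144992 / 0.0546856 ≈ 2.651

a factor of 2.65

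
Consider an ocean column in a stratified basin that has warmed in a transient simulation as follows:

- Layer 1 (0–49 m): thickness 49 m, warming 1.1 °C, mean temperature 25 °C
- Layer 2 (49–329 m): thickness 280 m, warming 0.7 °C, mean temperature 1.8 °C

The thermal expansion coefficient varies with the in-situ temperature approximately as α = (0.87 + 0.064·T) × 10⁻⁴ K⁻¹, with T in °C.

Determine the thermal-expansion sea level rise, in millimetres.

about 32.6 mm

Layer 1: α = (0.87 + 0.064×25)×10⁻⁴ = 2.47×10⁻⁴ K⁻¹
Layer 2: α = (0.87 + 0.064×1.8)×10⁻⁴ = 0.9852×10⁻⁴ K⁻¹
49 × 1.1 × 2.47×10⁻⁴ = 0.0133133 m
280 × 0.7 × 0.9852×10⁻⁴ = 0.01930992 m
Δh = 0.0133133 + 0.01930992 = 0.03262322 m ≈ 32.6 mm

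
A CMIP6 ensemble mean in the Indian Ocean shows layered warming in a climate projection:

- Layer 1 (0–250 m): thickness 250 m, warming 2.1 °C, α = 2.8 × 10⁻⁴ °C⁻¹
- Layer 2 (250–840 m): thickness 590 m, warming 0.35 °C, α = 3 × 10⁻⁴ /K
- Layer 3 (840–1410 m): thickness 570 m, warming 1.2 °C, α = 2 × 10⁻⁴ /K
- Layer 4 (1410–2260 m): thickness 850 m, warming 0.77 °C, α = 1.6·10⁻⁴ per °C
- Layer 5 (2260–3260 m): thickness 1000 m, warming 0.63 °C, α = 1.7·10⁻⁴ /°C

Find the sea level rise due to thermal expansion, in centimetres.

Layer 1: 2.8×10⁻⁴ × 250 × 2.1 = 0.14700 m
250–840 m: 0.35 × 590 × 3×10⁻⁴ = 0.06195 m
1.2 × 570 × 2×10⁻⁴ = 0.13680 m
1410–2260 m: 850 × 0.77 × 1.6×10⁻⁴ = 0.10472 m
Layer 5: 0.63 × 1000 × 1.7×10⁻⁴ = 0.10710 m
Δh = 0.14700 + 0.06195 + 0.13680 + 0.10472 + 0.10710 = 0.55757 m ≈ 55.8 cm

Δh ≈ 55.8 cm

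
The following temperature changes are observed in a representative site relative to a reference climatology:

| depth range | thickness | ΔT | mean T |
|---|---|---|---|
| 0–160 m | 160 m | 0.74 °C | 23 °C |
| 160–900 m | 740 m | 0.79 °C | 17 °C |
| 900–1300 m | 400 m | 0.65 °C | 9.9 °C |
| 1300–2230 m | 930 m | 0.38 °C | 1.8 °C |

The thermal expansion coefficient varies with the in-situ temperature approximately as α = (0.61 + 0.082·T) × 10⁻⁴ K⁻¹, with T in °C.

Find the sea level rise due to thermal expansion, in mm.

210 mm of thermosteric rise

Layer 1: α = (0.61 + 0.082×23)×10⁻⁴ = 2.496×10⁻⁴ K⁻¹
Layer 2: α = (0.61 + 0.082×17)×10⁻⁴ = 2.004×10⁻⁴ K⁻¹
Layer 3: α = (0.61 + 0.082×9.9)×10⁻⁴ = 1.4218×10⁻⁴ K⁻¹
Layer 4: α = (0.61 + 0.082×1.8)×10⁻⁴ = 0.7576×10⁻⁴ K⁻¹
Layer 1: 0.74 × 2.496×10⁻⁴ × 160 = 0.02955264 m
160–900 m: 2.004×10⁻⁴ × 0.79 × 740 = 0.11715384 m
Layer 3: 400 × 1.4218×10⁻⁴ × 0.65 = 0.0369668 m
Layer 4: 0.7576×10⁻⁴ × 0.38 × 930 = 0.026773584 m
Δh = 0.02955264 + 0.11715384 + 0.0369668 + 0.026773584 = 0.210446864 m ≈ 210 mm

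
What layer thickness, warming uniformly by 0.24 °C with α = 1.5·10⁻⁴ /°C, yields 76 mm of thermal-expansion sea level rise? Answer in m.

H ≈ 2110 m

H = Δh/(αΔT) = 0.076 / (1.5×10⁻⁴ × 0.24) ≈ 2111 m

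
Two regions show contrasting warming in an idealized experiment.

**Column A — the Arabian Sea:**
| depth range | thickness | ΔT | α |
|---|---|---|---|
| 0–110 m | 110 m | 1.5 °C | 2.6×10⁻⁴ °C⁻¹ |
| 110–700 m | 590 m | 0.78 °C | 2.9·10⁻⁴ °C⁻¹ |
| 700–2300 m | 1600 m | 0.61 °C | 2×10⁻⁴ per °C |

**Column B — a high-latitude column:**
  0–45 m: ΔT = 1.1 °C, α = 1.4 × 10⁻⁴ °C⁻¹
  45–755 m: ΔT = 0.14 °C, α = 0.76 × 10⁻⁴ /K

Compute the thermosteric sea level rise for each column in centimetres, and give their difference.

Δh_A ≈ 37.2 cm, Δh_B ≈ 1.45 cm; difference ≈ 35.7 cm

A Layer 1: 2.6×10⁻⁴ × 1.5 × 110 = 0.04290 m
A 110–700 m: 0.78 × 590 × 2.9×10⁻⁴ = 0.133458 m
A 1600 × 2×10⁻⁴ × 0.61 = 0.19520 m
A total: 0.371558 m
B 1.4×10⁻⁴ × 1.1 × 45 = 0.00693 m
B 0.76×10⁻⁴ × 0.14 × 710 = 0.0075544 m
B total: 0.0144844 m
Difference: 0.371558 − 0.0144844 = 0.3570736 m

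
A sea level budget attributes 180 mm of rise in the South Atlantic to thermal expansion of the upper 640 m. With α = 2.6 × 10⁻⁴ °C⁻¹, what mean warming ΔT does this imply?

ΔT = Δh/(αH) = 0.18 / (2.6×10⁻⁴ × 640) ≈ 1.082 K

about 1.08 K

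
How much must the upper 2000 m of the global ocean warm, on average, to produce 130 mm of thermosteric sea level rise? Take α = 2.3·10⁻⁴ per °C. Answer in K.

ΔT = Δh/(αH) = 0.13 / (2.3×10⁻⁴ × 2000) ≈ 0.2826 K

0.283 K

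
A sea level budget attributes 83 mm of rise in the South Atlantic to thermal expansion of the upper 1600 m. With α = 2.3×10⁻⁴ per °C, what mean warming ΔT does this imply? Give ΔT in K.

ΔT ≈ 0.226 K

ΔT = Δh/(αH) = 0.083 / (2.3×10⁻⁴ × 1600) ≈ 0.2255 K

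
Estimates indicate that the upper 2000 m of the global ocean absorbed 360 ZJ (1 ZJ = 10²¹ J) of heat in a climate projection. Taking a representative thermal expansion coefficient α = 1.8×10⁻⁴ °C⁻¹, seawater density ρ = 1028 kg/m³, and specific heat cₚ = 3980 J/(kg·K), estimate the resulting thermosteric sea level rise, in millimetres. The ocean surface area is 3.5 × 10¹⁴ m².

45 mm

Per unit area: Q = 360×10²¹ / (3.5×10¹⁴) ≈ 1.029×10⁹ J/m²
Δh = αQ/(ρcₚ) = 1.8×10⁻⁴ × 1.029×10⁹ / (1028 × 3980) ≈ 0.04527 m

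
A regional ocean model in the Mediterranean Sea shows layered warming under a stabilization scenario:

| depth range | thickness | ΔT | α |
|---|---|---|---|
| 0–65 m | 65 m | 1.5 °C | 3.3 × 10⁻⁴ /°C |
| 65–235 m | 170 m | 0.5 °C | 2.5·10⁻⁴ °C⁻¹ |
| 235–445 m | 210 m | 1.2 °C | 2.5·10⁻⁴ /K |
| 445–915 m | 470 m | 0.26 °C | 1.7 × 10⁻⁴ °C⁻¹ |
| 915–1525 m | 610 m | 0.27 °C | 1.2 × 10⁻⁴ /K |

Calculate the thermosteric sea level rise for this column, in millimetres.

160 mm of thermosteric rise

0–65 m: 1.5 × 65 × 3.3×10⁻⁴ = 0.032175 m
Layer 2: 2.5×10⁻⁴ × 170 × 0.5 = 0.02125 m
210 × 2.5×10⁻⁴ × 1.2 = 0.06300 m
1.7×10⁻⁴ × 470 × 0.26 = 0.020774 m
610 × 0.27 × 1.2×10⁻⁴ = 0.019764 m
Δh = 0.032175 + 0.02125 + 0.06300 + 0.020774 + 0.019764 = 0.156963 m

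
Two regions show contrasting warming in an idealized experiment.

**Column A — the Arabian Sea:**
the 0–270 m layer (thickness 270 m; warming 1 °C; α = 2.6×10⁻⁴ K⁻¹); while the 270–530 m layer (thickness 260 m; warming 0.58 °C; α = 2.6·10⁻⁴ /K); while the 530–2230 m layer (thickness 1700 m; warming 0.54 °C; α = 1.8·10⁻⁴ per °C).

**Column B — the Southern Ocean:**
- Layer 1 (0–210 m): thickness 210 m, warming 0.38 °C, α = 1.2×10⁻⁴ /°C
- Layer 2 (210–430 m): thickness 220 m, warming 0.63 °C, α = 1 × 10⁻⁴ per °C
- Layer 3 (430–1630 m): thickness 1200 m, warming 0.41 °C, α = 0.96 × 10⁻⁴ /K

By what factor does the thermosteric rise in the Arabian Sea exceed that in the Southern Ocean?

a factor of 3.89

A 270 × 1 × 2.6×10⁻⁴ = 0.07020 m
A 0.58 × 2.6×10⁻⁴ × 260 = 0.039208 m
A 530–2230 m: 1700 × 0.54 × 1.8×10⁻⁴ = 0.16524 m
A total: 0.274648 m
B 0–210 m: 1.2×10⁻⁴ × 210 × 0.38 = 0.009576 m
B 210–430 m: 1×10⁻⁴ × 0.63 × 220 = 0.01386 m
B Layer 3: 0.41 × 1200 × 0.96×10⁻⁴ = 0.047232 m
B total: 0.070668 m
Ratio: 0.274648 / 0.070668 ≈ 3.886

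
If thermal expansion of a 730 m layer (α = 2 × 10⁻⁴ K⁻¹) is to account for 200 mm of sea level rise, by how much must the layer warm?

about 1.37 °C

ΔT = Δh/(αH) = 0.2 / (2×10⁻⁴ × 730) ≈ 1.370 °C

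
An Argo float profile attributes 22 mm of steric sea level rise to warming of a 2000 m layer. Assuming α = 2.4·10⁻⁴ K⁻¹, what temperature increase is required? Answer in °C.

ΔT = Δh/(αH) = 0.022 / (2.4×10⁻⁴ × 2000) ≈ 0.04583 °C

0.0458 °C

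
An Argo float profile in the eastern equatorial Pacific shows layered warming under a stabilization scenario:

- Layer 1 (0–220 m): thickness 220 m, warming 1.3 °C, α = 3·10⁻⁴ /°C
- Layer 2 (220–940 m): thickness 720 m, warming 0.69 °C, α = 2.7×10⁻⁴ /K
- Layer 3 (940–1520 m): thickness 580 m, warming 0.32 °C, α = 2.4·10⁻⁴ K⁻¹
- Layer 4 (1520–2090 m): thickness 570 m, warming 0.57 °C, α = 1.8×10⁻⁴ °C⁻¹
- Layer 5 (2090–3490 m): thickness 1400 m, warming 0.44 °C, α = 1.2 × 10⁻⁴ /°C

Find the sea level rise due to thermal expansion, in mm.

3×10⁻⁴ × 220 × 1.3 = 0.08580 m
Layer 2: 720 × 2.7×10⁻⁴ × 0.69 = 0.134136 m
Layer 3: 2.4×10⁻⁴ × 580 × 0.32 = 0.044544 m
Layer 4: 0.57 × 1.8×10⁻⁴ × 570 = 0.058482 m
1.2×10⁻⁴ × 1400 × 0.44 = 0.07392 m
Δh = 0.08580 + 0.134136 + 0.044544 + 0.058482 + 0.07392 = 0.396882 m

Δh = 397 mm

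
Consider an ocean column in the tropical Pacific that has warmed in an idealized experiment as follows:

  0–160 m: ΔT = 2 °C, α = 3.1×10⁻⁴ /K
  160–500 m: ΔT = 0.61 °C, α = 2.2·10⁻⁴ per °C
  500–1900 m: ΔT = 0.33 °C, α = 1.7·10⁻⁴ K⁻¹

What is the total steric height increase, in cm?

160 × 3.1×10⁻⁴ × 2 = 0.09920 m
0.61 × 2.2×10⁻⁴ × 340 = 0.045628 m
Layer 3: 1.7×10⁻⁴ × 0.33 × 1400 = 0.07854 m
Δh = 0.09920 + 0.045628 + 0.07854 = 0.223368 m

Δh = 22 cm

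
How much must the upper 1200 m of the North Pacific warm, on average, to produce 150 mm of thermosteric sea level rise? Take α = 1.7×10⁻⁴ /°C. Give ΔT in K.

ΔT = Δh/(αH) = 0.15 / (1.7×10⁻⁴ × 1200) ≈ 0.7353 K

ΔT ≈ 0.735 K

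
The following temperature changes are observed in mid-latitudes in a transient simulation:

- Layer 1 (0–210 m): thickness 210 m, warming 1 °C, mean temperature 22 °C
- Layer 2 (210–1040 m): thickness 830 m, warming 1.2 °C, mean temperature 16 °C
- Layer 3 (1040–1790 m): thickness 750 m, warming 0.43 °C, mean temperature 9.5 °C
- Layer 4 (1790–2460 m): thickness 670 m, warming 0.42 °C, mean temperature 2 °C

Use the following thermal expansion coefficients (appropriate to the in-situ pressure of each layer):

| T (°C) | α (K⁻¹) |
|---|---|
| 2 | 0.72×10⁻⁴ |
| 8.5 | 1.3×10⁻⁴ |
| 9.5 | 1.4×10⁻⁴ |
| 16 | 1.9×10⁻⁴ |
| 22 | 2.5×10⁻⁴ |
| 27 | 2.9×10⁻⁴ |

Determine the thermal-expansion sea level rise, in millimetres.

Δh ≈ 307 mm

Layer 1 at 22 °C → α = 2.5×10⁻⁴ K⁻¹
Layer 2 at 16 °C → α = 1.9×10⁻⁴ K⁻¹
Layer 3 at 9.5 °C → α = 1.4×10⁻⁴ K⁻¹
Layer 4 at 2 °C → α = 0.72×10⁻⁴ K⁻¹
210 × 1 × 2.5×10⁻⁴ = 0.05250 m
Layer 2: 1.9×10⁻⁴ × 1.2 × 830 = 0.18924 m
Layer 3: 0.43 × 1.4×10⁻⁴ × 750 = 0.04515 m
0.42 × 0.72×10⁻⁴ × 670 = 0.0202608 m
Δh = 0.05250 + 0.18924 + 0.04515 + 0.0202608 = 0.3071508 m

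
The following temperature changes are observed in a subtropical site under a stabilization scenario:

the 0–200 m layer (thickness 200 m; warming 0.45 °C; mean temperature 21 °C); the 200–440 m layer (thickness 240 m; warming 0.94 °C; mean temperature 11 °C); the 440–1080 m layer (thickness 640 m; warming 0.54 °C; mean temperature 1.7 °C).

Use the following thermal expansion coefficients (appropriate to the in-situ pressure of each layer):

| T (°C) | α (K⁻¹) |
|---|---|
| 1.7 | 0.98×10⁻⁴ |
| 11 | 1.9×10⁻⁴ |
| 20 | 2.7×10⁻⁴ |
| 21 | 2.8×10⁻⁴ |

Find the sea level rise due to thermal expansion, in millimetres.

Layer 1 at 21 °C → α = 2.8×10⁻⁴ K⁻¹
Layer 2 at 11 °C → α = 1.9×10⁻⁴ K⁻¹
Layer 3 at 1.7 °C → α = 0.98×10⁻⁴ K⁻¹
2.8×10⁻⁴ × 200 × 0.45 = 0.02520 m
200–440 m: 0.94 × 1.9×10⁻⁴ × 240 = 0.042864 m
440–1080 m: 640 × 0.98×10⁻⁴ × 0.54 = 0.0338688 m
Δh = 0.02520 + 0.042864 + 0.0338688 = 0.1019328 m

about 102 mm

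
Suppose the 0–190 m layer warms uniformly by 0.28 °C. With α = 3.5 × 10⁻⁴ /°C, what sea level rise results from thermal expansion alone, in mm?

Δh = αΔT·H = 3.5×10⁻⁴ × 0.28 × 190 = 0.01862 m

about 18.6 mm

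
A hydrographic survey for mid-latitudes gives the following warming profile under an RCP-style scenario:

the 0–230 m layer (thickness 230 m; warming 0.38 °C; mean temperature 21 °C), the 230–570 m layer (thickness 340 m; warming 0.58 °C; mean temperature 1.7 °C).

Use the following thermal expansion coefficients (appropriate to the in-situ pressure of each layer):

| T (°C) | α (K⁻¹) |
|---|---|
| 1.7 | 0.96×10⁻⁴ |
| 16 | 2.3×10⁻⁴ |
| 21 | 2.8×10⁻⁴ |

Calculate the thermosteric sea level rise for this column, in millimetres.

Layer 1 at 21 °C → α = 2.8×10⁻⁴ K⁻¹
Layer 2 at 1.7 °C → α = 0.96×10⁻⁴ K⁻¹
Layer 1: 0.38 × 230 × 2.8×10⁻⁴ = 0.024472 m
Layer 2: 0.58 × 0.96×10⁻⁴ × 340 = 0.0189312 m
Δh = 0.024472 + 0.0189312 = 0.0434032 m

about 43 mm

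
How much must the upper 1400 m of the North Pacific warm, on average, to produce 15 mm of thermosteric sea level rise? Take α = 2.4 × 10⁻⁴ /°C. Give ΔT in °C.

ΔT = Δh/(αH) = 0.015 / (2.4×10⁻⁴ × 1400) ≈ 0.04464 °C

ΔT ≈ 0.045 °C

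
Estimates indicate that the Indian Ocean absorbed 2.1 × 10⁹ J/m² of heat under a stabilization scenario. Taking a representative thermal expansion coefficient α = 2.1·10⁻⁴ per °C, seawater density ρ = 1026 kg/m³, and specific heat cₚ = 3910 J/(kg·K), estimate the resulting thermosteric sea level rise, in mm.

110 mm

Δh = αQ/(ρcₚ) = 2.1×10⁻⁴ × 2.1×10⁹ / (1026 × 3910) ≈ 0.10993 m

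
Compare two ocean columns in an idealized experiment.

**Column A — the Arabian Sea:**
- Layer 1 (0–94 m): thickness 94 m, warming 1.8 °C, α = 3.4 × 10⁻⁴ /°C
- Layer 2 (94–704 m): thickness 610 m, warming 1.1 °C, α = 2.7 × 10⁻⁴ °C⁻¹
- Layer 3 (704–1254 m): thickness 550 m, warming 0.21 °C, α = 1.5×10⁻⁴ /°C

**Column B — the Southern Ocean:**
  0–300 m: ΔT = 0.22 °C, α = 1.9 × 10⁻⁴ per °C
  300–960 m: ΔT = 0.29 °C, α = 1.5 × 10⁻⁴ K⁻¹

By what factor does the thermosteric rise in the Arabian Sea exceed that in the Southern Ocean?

6.2

A Layer 1: 94 × 3.4×10⁻⁴ × 1.8 = 0.057528 m
A Layer 2: 1.1 × 610 × 2.7×10⁻⁴ = 0.18117 m
A 1.5×10⁻⁴ × 0.21 × 550 = 0.017325 m
A total: 0.256023 m
B 0–300 m: 0.22 × 1.9×10⁻⁴ × 300 = 0.01254 m
B 300–960 m: 1.5×10⁻⁴ × 0.29 × 660 = 0.02871 m
B total: 0.04125 m
Ratio: 0.256023 / 0.04125 ≈ 6.207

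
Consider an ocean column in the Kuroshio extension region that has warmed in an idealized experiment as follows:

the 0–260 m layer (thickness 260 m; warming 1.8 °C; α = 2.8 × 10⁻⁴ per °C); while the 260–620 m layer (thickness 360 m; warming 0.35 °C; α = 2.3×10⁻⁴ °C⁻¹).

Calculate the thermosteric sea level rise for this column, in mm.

160 mm of thermosteric rise

0–260 m: 1.8 × 260 × 2.8×10⁻⁴ = 0.13104 m
260–620 m: 360 × 2.3×10⁻⁴ × 0.35 = 0.02898 m
Δh = 0.13104 + 0.02898 = 0.16002 m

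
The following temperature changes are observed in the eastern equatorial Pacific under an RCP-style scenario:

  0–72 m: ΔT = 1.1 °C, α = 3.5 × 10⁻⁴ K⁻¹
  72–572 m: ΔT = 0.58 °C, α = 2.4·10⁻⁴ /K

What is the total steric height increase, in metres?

0–72 m: 3.5×10⁻⁴ × 72 × 1.1 = 0.02772 m
72–572 m: 500 × 0.58 × 2.4×10⁻⁴ = 0.06960 m
Δh = 0.02772 + 0.06960 = 0.09732 m

Δh = 0.0973 m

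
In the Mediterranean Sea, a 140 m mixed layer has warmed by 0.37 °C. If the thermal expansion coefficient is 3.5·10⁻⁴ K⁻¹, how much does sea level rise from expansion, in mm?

Δh = αΔT·H = 3.5×10⁻⁴ × 0.37 × 140 = 0.01813 m

18.1 mm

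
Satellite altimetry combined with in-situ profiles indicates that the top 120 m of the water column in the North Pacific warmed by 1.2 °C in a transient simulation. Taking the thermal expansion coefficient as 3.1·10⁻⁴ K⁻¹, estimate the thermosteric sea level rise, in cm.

Δh = 4.46 cm

Δh = αΔT·H = 3.1×10⁻⁴ × 1.2 × 120 = 0.04464 m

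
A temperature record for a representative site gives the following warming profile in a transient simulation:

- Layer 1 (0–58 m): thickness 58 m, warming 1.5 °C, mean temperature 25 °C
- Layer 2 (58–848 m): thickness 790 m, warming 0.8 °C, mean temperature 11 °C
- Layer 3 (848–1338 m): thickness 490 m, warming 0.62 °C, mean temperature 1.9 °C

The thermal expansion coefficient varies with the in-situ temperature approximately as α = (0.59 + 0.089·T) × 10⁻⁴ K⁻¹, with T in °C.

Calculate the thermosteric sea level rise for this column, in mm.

Layer 1: α = (0.59 + 0.089×25)×10⁻⁴ = 2.815×10⁻⁴ K⁻¹
Layer 2: α = (0.59 + 0.089×11)×10⁻⁴ = 1.569×10⁻⁴ K⁻¹
Layer 3: α = (0.59 + 0.089×1.9)×10⁻⁴ = 0.7591×10⁻⁴ K⁻¹
1.5 × 2.815×10⁻⁴ × 58 = 0.0244905 m
1.569×10⁻⁴ × 790 × 0.8 = 0.0991608 m
0.62 × 0.7591×10⁻⁴ × 490 = 0.023061458 m
Δh = 0.0244905 + 0.0991608 + 0.023061458 = 0.146712758 m ≈ 150 mm

150 mm of thermosteric rise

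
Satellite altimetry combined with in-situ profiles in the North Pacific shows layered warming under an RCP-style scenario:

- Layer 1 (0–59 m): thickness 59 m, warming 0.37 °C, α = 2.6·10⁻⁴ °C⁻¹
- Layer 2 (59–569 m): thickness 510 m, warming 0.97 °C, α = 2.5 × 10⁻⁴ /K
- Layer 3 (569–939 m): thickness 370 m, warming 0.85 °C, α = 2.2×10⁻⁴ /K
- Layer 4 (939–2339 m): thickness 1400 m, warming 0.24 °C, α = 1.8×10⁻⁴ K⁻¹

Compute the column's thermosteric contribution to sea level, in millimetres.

0–59 m: 2.6×10⁻⁴ × 59 × 0.37 = 0.0056758 m
2.5×10⁻⁴ × 0.97 × 510 = 0.123675 m
Layer 3: 370 × 2.2×10⁻⁴ × 0.85 = 0.06919 m
Layer 4: 1400 × 0.24 × 1.8×10⁻⁴ = 0.06048 m
Δh = 0.0056758 + 0.123675 + 0.06919 + 0.06048 = 0.2590208 m

Δh = 260 mm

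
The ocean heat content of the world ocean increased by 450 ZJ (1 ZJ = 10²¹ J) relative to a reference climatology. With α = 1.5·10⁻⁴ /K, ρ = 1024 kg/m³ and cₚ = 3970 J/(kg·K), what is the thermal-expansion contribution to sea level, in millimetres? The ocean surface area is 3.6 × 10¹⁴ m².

Per unit area: Q = 450×10²¹ / (3.6×10¹⁴) = 1.25×10⁹ J/m²
Δh = αQ/(ρcₚ) = 1.5×10⁻⁴ × 1.25×10⁹ / (1024 × 3970) ≈ 0.046122 m

46 mm of thermosteric rise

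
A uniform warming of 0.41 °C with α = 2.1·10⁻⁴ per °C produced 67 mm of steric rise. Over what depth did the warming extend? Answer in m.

778 m

H = Δh/(αΔT) = 0.067 / (2.1×10⁻⁴ × 0.41) ≈ 778.2 m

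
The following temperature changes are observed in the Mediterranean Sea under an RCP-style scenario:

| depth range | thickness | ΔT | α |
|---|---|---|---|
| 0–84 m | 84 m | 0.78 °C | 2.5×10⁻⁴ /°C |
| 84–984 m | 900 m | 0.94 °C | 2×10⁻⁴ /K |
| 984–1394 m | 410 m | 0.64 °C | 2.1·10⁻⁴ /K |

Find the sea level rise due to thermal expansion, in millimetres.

about 240 mm

2.5×10⁻⁴ × 84 × 0.78 = 0.01638 m
84–984 m: 900 × 2×10⁻⁴ × 0.94 = 0.16920 m
Layer 3: 410 × 0.64 × 2.1×10⁻⁴ = 0.055104 m
Δh = 0.01638 + 0.16920 + 0.055104 = 0.240684 m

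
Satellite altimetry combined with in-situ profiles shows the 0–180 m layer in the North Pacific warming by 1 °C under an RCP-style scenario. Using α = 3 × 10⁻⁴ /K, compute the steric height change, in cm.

Δh = αΔT·H = 3×10⁻⁴ × 1 × 180 = 0.05400 m

5.40 cm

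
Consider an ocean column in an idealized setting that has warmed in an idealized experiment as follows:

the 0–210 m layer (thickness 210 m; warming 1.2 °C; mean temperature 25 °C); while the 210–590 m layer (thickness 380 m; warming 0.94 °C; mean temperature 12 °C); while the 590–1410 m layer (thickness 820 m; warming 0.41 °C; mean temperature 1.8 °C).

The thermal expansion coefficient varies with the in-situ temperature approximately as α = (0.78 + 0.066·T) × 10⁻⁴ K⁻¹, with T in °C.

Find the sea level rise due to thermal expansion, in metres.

Layer 1: α = (0.78 + 0.066×25)×10⁻⁴ = 2.43×10⁻⁴ K⁻¹
Layer 2: α = (0.78 + 0.066×12)×10⁻⁴ = 1.572×10⁻⁴ K⁻¹
Layer 3: α = (0.78 + 0.066×1.8)×10⁻⁴ = 0.8988×10⁻⁴ K⁻¹
210 × 1.2 × 2.43×10⁻⁴ = 0.061236 m
210–590 m: 0.94 × 380 × 1.572×10⁻⁴ = 0.05615184 m
0.8988×10⁻⁴ × 0.41 × 820 = 0.030217656 m
Δh = 0.061236 + 0.05615184 + 0.030217656 = 0.147605496 m

Δh = 0.148 m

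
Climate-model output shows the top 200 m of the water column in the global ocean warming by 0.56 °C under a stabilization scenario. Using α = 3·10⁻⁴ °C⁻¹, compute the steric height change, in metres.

about 0.034 m

Δh = αΔT·H = 3×10⁻⁴ × 0.56 × 200 = 0.03360 m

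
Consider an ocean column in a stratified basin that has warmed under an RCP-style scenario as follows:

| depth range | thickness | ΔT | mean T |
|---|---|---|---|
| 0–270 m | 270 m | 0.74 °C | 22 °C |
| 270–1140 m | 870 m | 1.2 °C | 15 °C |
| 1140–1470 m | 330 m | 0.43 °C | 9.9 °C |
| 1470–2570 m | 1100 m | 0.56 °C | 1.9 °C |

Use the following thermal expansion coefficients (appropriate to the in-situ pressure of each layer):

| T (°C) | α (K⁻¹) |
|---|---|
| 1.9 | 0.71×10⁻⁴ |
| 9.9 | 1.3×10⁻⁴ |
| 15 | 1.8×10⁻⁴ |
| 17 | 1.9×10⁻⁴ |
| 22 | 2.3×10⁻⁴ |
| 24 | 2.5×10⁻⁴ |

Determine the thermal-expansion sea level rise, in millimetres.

Layer 1 at 22 °C → α = 2.3×10⁻⁴ K⁻¹
Layer 2 at 15 °C → α = 1.8×10⁻⁴ K⁻¹
Layer 3 at 9.9 °C → α = 1.3×10⁻⁴ K⁻¹
Layer 4 at 1.9 °C → α = 0.71×10⁻⁴ K⁻¹
Layer 1: 270 × 2.3×10⁻⁴ × 0.74 = 0.045954 m
870 × 1.8×10⁻⁴ × 1.2 = 0.18792 m
1140–1470 m: 330 × 0.43 × 1.3×10⁻⁴ = 0.018447 m
1470–2570 m: 1100 × 0.71×10⁻⁴ × 0.56 = 0.043736 m
Δh = 0.045954 + 0.18792 + 0.018447 + 0.043736 = 0.296057 m

about 296 mm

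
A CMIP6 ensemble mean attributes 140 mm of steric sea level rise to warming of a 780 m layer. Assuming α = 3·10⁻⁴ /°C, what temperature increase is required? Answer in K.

0.598 K

ΔT = Δh/(αH) = 0.14 / (3×10⁻⁴ × 780) ≈ 0.5983 K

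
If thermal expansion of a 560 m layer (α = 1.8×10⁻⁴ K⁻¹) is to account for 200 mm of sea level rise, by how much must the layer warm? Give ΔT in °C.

about 1.98 °C

ΔT = Δh/(αH) = 0.2 / (1.8×10⁻⁴ × 560) ≈ 1.984 °C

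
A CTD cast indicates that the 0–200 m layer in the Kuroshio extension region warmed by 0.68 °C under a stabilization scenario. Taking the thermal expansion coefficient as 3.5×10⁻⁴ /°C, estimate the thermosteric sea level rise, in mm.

Δh = αΔT·H = 3.5×10⁻⁴ × 0.68 × 200 = 0.04760 m

Δh ≈ 47.6 mm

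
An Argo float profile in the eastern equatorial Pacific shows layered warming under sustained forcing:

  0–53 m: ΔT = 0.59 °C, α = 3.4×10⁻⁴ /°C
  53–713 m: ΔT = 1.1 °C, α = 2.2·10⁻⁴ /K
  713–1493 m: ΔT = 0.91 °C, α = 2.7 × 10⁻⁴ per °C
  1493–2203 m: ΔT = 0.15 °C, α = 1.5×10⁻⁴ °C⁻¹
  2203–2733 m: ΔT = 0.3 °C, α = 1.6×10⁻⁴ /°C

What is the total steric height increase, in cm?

53 × 3.4×10⁻⁴ × 0.59 = 0.0106318 m
53–713 m: 1.1 × 2.2×10⁻⁴ × 660 = 0.15972 m
Layer 3: 780 × 0.91 × 2.7×10⁻⁴ = 0.191646 m
0.15 × 710 × 1.5×10⁻⁴ = 0.015975 m
0.3 × 1.6×10⁻⁴ × 530 = 0.02544 m
Δh = 0.0106318 + 0.15972 + 0.191646 + 0.015975 + 0.02544 = 0.4034128 m

about 40.3 cm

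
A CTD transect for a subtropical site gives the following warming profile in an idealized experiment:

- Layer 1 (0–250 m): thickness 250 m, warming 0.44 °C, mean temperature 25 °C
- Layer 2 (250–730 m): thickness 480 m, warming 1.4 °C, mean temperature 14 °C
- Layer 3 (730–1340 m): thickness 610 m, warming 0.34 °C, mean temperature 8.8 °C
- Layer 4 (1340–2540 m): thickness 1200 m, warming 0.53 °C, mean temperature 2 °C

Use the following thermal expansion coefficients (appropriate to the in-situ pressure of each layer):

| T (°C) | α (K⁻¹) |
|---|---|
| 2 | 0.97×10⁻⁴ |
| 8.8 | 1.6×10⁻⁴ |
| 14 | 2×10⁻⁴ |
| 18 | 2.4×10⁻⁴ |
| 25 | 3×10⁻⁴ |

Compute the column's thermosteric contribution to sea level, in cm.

26.2 cm of thermosteric rise

Layer 1 at 25 °C → α = 3×10⁻⁴ K⁻¹
Layer 2 at 14 °C → α = 2×10⁻⁴ K⁻¹
Layer 3 at 8.8 °C → α = 1.6×10⁻⁴ K⁻¹
Layer 4 at 2 °C → α = 0.97×10⁻⁴ K⁻¹
Layer 1: 250 × 0.44 × 3×10⁻⁴ = 0.03300 m
250–730 m: 2×10⁻⁴ × 480 × 1.4 = 0.13440 m
Layer 3: 1.6×10⁻⁴ × 0.34 × 610 = 0.033184 m
1340–2540 m: 0.97×10⁻⁴ × 1200 × 0.53 = 0.061692 m
Δh = 0.03300 + 0.13440 + 0.033184 + 0.061692 = 0.262276 m ≈ 26.2 cm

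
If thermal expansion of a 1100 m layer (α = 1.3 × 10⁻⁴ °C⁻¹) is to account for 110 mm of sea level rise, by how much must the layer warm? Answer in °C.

0.769 °C

ΔT = Δh/(αH) = 0.11 / (1.3×10⁻⁴ × 1100) ≈ 0.7692 °C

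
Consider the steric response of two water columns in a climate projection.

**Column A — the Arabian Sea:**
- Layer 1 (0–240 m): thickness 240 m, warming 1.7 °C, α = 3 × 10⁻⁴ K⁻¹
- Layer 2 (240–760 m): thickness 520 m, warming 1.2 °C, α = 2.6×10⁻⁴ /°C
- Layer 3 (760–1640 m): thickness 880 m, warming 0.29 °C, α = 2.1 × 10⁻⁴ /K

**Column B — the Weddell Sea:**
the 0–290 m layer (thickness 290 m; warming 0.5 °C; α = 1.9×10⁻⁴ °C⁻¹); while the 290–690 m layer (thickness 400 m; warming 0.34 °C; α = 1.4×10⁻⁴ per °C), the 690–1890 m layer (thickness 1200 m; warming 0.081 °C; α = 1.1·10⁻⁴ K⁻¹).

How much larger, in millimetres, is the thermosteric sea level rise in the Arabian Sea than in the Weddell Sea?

280 mm larger

A Layer 1: 3×10⁻⁴ × 240 × 1.7 = 0.12240 m
A 1.2 × 2.6×10⁻⁴ × 520 = 0.16224 m
A 760–1640 m: 2.1×10⁻⁴ × 0.29 × 880 = 0.053592 m
A total: 0.338232 m
B 0–290 m: 0.5 × 290 × 1.9×10⁻⁴ = 0.02755 m
B Layer 2: 0.34 × 1.4×10⁻⁴ × 400 = 0.01904 m
B 690–1890 m: 1.1×10⁻⁴ × 0.081 × 1200 = 0.010692 m
B total: 0.057282 m
Difference: 0.338232 − 0.057282 = 0.28095 m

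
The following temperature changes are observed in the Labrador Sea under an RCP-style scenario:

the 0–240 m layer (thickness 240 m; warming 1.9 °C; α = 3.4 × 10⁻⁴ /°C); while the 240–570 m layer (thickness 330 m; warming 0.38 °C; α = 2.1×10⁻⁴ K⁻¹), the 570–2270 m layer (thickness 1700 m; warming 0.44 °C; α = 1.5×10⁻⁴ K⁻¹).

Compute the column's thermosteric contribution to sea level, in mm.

about 290 mm

0–240 m: 3.4×10⁻⁴ × 240 × 1.9 = 0.15504 m
240–570 m: 2.1×10⁻⁴ × 330 × 0.38 = 0.026334 m
570–2270 m: 1.5×10⁻⁴ × 0.44 × 1700 = 0.11220 m
Δh = 0.15504 + 0.026334 + 0.11220 = 0.293574 m ≈ 290 mm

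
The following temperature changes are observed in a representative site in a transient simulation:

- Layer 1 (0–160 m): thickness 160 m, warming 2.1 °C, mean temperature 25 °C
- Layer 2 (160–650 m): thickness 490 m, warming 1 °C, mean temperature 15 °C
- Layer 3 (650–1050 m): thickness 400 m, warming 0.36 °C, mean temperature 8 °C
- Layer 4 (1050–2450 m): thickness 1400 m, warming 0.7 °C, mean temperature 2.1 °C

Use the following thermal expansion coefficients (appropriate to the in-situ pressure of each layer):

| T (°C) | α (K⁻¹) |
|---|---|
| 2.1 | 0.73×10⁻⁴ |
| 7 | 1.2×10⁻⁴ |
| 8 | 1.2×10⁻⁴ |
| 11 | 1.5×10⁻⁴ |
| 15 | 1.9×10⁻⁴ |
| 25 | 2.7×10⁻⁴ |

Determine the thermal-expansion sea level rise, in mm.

about 273 mm

Layer 1 at 25 °C → α = 2.7×10⁻⁴ K⁻¹
Layer 2 at 15 °C → α = 1.9×10⁻⁴ K⁻¹
Layer 3 at 8 °C → α = 1.2×10⁻⁴ K⁻¹
Layer 4 at 2.1 °C → α = 0.73×10⁻⁴ K⁻¹
2.1 × 2.7×10⁻⁴ × 160 = 0.09072 m
160–650 m: 490 × 1.9×10⁻⁴ × 1 = 0.09310 m
Layer 3: 0.36 × 400 × 1.2×10⁻⁴ = 0.01728 m
Layer 4: 1400 × 0.7 × 0.73×10⁻⁴ = 0.07154 m
Δh = 0.09072 + 0.09310 + 0.01728 + 0.07154 = 0.27264 m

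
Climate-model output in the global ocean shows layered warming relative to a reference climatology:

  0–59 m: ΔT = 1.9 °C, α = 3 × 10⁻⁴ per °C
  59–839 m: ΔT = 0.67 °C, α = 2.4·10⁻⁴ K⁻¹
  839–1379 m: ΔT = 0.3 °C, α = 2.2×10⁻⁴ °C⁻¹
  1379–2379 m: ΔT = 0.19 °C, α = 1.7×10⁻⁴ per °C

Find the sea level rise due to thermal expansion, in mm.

Layer 1: 3×10⁻⁴ × 59 × 1.9 = 0.03363 m
Layer 2: 780 × 0.67 × 2.4×10⁻⁴ = 0.125424 m
Layer 3: 540 × 0.3 × 2.2×10⁻⁴ = 0.03564 m
1379–2379 m: 1.7×10⁻⁴ × 1000 × 0.19 = 0.03230 m
Δh = 0.03363 + 0.125424 + 0.03564 + 0.03230 = 0.226994 m

Δh ≈ 230 mm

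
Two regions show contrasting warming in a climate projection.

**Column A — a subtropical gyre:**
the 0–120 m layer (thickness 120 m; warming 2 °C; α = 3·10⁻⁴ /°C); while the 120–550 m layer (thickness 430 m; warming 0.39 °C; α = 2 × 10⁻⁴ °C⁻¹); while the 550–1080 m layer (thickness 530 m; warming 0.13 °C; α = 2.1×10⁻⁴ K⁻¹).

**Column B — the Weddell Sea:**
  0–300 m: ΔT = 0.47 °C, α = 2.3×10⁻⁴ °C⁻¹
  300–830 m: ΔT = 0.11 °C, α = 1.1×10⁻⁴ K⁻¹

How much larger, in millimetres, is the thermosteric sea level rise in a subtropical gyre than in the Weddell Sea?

A Layer 1: 3×10⁻⁴ × 120 × 2 = 0.07200 m
A 120–550 m: 430 × 0.39 × 2×10⁻⁴ = 0.03354 m
A 550–1080 m: 0.13 × 2.1×10⁻⁴ × 530 = 0.014469 m
A total: 0.120009 m
B 300 × 2.3×10⁻⁴ × 0.47 = 0.03243 m
B Layer 2: 1.1×10⁻⁴ × 530 × 0.11 = 0.006413 m
B total: 0.038843 m
Difference: 0.120009 − 0.038843 = 0.081166 m

81 mm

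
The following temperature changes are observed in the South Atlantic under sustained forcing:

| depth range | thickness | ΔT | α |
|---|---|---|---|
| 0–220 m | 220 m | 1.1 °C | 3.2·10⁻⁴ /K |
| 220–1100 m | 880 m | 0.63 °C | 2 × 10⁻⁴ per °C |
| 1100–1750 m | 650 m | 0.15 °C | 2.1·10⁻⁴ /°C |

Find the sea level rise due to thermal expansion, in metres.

0–220 m: 220 × 1.1 × 3.2×10⁻⁴ = 0.07744 m
880 × 2×10⁻⁴ × 0.63 = 0.11088 m
Layer 3: 2.1×10⁻⁴ × 650 × 0.15 = 0.020475 m
Δh = 0.07744 + 0.11088 + 0.020475 = 0.208795 m ≈ 0.209 m

Δh ≈ 0.209 m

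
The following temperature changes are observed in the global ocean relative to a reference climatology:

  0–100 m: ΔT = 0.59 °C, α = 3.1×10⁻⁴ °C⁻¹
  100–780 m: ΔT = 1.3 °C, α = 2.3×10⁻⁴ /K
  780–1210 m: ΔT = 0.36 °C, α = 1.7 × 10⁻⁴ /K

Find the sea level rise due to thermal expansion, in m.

0–100 m: 3.1×10⁻⁴ × 0.59 × 100 = 0.01829 m
100–780 m: 680 × 2.3×10⁻⁴ × 1.3 = 0.20332 m
780–1210 m: 0.36 × 1.7×10⁻⁴ × 430 = 0.026316 m
Δh = 0.01829 + 0.20332 + 0.026316 = 0.247926 m ≈ 0.248 m

0.248 m of thermosteric rise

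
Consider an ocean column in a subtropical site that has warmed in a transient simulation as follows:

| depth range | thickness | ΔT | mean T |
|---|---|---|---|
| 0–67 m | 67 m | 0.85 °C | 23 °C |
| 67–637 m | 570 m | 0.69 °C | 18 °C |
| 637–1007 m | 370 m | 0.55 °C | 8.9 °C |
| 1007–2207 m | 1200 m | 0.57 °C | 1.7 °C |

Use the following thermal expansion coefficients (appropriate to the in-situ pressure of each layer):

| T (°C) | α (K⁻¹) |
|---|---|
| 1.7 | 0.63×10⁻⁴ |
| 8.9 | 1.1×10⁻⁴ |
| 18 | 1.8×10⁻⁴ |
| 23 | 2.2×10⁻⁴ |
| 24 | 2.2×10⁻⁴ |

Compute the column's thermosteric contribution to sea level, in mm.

Layer 1 at 23 °C → α = 2.2×10⁻⁴ K⁻¹
Layer 2 at 18 °C → α = 1.8×10⁻⁴ K⁻¹
Layer 3 at 8.9 °C → α = 1.1×10⁻⁴ K⁻¹
Layer 4 at 1.7 °C → α = 0.63×10⁻⁴ K⁻¹
Layer 1: 2.2×10⁻⁴ × 0.85 × 67 = 0.012529 m
1.8×10⁻⁴ × 0.69 × 570 = 0.070794 m
Layer 3: 1.1×10⁻⁴ × 0.55 × 370 = 0.022385 m
Layer 4: 0.63×10⁻⁴ × 1200 × 0.57 = 0.043092 m
Δh = 0.012529 + 0.070794 + 0.022385 + 0.043092 = 0.14880 m ≈ 150 mm

Δh = 150 mm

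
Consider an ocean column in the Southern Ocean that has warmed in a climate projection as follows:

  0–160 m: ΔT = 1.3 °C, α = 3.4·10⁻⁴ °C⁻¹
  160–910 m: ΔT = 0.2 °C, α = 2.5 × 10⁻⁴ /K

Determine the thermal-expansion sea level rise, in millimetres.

0–160 m: 3.4×10⁻⁴ × 160 × 1.3 = 0.07072 m
2.5×10⁻⁴ × 750 × 0.2 = 0.03750 m
Δh = 0.07072 + 0.03750 = 0.10822 m ≈ 108 mm

Δh ≈ 108 mm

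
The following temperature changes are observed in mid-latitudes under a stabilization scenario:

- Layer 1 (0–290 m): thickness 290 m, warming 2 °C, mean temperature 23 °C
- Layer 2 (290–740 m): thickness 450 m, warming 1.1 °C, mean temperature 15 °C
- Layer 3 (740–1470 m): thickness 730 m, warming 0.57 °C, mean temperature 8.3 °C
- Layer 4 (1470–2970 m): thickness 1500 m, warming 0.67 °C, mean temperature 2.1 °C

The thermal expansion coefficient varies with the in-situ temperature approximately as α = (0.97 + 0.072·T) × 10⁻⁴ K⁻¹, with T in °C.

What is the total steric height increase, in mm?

432 mm

Layer 1: α = (0.97 + 0.072×23)×10⁻⁴ = 2.626×10⁻⁴ K⁻¹
Layer 2: α = (0.97 + 0.072×15)×10⁻⁴ = 2.05×10⁻⁴ K⁻¹
Layer 3: α = (0.97 + 0.072×8.3)×10⁻⁴ = 1.5676×10⁻⁴ K⁻¹
Layer 4: α = (0.97 + 0.072×2.1)×10⁻⁴ = 1.1212×10⁻⁴ K⁻¹
0–290 m: 2.626×10⁻⁴ × 290 × 2 = 0.152308 m
290–740 m: 1.1 × 2.05×10⁻⁴ × 450 = 0.101475 m
740–1470 m: 0.57 × 1.5676×10⁻⁴ × 730 = 0.065227836 m
Layer 4: 1500 × 1.1212×10⁻⁴ × 0.67 = 0.1126806 m
Δh = 0.152308 + 0.101475 + 0.065227836 + 0.1126806 = 0.431691436 m ≈ 432 mm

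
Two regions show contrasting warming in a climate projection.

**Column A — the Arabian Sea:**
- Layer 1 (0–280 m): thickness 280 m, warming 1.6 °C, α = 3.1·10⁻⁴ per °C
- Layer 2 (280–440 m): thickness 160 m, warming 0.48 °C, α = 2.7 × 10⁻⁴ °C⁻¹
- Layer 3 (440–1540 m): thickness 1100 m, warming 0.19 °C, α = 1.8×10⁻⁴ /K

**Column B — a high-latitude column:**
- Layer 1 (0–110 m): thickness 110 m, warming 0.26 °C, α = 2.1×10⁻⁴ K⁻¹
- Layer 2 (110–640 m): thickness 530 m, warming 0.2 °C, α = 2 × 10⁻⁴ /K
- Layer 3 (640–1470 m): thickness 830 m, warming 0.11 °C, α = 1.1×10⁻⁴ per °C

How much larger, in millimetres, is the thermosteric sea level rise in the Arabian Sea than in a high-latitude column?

160 mm larger

A 0–280 m: 1.6 × 3.1×10⁻⁴ × 280 = 0.13888 m
A Layer 2: 0.48 × 160 × 2.7×10⁻⁴ = 0.020736 m
A 1.8×10⁻⁴ × 1100 × 0.19 = 0.03762 m
A total: 0.197236 m
B 2.1×10⁻⁴ × 0.26 × 110 = 0.006006 m
B Layer 2: 0.2 × 530 × 2×10⁻⁴ = 0.02120 m
B Layer 3: 1.1×10⁻⁴ × 0.11 × 830 = 0.010043 m
B total: 0.037249 m
Difference: 0.197236 − 0.037249 = 0.159987 m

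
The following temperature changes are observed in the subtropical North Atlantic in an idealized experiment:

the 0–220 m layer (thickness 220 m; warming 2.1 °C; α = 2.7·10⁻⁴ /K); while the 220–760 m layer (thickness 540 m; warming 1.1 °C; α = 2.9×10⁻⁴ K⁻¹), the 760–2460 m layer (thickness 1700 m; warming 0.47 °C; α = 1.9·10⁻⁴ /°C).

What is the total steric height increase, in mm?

220 × 2.1 × 2.7×10⁻⁴ = 0.12474 m
Layer 2: 1.1 × 2.9×10⁻⁴ × 540 = 0.17226 m
760–2460 m: 1.9×10⁻⁴ × 0.47 × 1700 = 0.15181 m
Δh = 0.12474 + 0.17226 + 0.15181 = 0.44881 m ≈ 449 mm

Δh = 449 mm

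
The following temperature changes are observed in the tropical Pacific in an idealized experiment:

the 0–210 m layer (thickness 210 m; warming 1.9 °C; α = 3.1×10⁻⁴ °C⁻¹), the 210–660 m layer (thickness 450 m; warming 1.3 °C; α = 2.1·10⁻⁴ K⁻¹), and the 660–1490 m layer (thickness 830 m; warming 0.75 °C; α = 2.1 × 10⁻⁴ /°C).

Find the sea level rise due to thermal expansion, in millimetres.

about 377 mm

1.9 × 3.1×10⁻⁴ × 210 = 0.12369 m
Layer 2: 1.3 × 450 × 2.1×10⁻⁴ = 0.12285 m
Layer 3: 0.75 × 830 × 2.1×10⁻⁴ = 0.130725 m
Δh = 0.12369 + 0.12285 + 0.130725 = 0.377265 m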